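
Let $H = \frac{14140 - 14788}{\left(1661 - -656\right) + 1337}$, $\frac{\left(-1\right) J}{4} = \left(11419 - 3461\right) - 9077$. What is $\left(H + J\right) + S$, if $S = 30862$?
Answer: $\frac{7173578}{203} \approx 35338.0$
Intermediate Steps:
$J = 4476$ ($J = - 4 \left(\left(11419 - 3461\right) - 9077\right) = - 4 \left(7958 - 9077\right) = \left(-4\right) \left(-1119\right) = 4476$)
$H = - \frac{36}{203}$ ($H = - \frac{648}{\left(1661 + 656\right) + 1337} = - \frac{648}{2317 + 1337} = - \frac{648}{3654} = \left(-648\right) \frac{1}{3654} = - \frac{36}{203} \approx -0.17734$)
$\left(H + J\right) + S = \left(- \frac{36}{203} + 4476\right) + 30862 = \frac{908592}{203} + 30862 = \frac{7173578}{203}$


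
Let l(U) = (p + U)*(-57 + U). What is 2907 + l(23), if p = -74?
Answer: 4641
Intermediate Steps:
l(U) = (-74 + U)*(-57 + U)
2907 + l(23) = 2907 + (4218 + 23² - 131*23) = 2907 + (4218 + 529 - 3013) = 2907 + 1734 = 4641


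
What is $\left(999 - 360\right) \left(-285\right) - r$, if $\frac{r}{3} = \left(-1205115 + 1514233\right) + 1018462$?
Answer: $-4164855$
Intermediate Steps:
$r = 3982740$ ($r = 3 \left(\left(-1205115 + 1514233\right) + 1018462\right) = 3 \left(309118 + 1018462\right) = 3 \cdot 1327580 = 3982740$)
$\left(999 - 360\right) \left(-285\right) - r = \left(999 - 360\right) \left(-285\right) - 3982740 = 639 \left(-285\right) - 3982740 = -182115 - 3982740 = -4164855$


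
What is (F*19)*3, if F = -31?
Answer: -1767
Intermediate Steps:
(F*19)*3 = -31*19*3 = -589*3 = -1767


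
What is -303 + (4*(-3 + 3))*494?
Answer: -303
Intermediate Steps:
-303 + (4*(-3 + 3))*494 = -303 + (4*0)*494 = -303 + 0*494 = -303 + 0 = -303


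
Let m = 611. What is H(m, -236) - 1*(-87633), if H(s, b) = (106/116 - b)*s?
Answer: 13478465/58 ≈ 2.3239e+5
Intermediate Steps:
H(s, b) = s*(53/58 - b) (H(s, b) = (106*(1/116) - b)*s = (53/58 - b)*s = s*(53/58 - b))
H(m, -236) - 1*(-87633) = (1/58)*611*(53 - 58*(-236)) - 1*(-87633) = (1/58)*611*(53 + 13688) + 87633 = (1/58)*611*13741 + 87633 = 8395751/58 + 87633 = 13478465/58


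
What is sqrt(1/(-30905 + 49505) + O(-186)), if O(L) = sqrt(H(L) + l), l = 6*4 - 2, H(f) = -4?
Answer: sqrt(186 + 10378800*sqrt(2))/1860 ≈ 2.0598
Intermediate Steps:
l = 22 (l = 24 - 2 = 22)
O(L) = 3*sqrt(2) (O(L) = sqrt(-4 + 22) = sqrt(18) = 3*sqrt(2))
sqrt(1/(-30905 + 49505) + O(-186)) = sqrt(1/(-30905 + 49505) + 3*sqrt(2)) = sqrt(1/18600 + 3*sqrt(2))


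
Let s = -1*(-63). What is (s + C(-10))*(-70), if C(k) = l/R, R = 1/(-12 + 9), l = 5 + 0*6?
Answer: -3360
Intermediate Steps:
s = 63
l = 5 (l = 5 + 0 = 5)
R = -1/3 (R = 1/(-3) = -1/3 ≈ -0.33333)
C(k) = -15 (C(k) = 5/(-1/3) = 5*(-3) = -15)
(s + C(-10))*(-70) = (63 - 15)*(-70) = 48*(-70) = -3360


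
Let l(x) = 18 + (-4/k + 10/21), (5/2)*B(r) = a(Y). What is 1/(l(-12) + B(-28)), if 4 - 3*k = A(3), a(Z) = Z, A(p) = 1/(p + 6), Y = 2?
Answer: 21/340 ≈ 0.061765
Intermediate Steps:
A(p) = 1/(6 + p)
B(r) = 4/5 (B(r) = (2/5)*2 = 4/5)
k = 35/27 (k = 4/3 - 1/(3*(6 + 3)) = 4/3 - 1/3/9 = 4/3 - 1/3*1/9 = 4/3 - 1/27 = 35/27 ≈ 1.2963)
l(x) = 1616/105 (l(x) = 18 + (-4/35/27 + 10/21) = 18 + (-4*27/35 + 10*(1/21)) = 18 + (-108/35 + 10/21) = 18 - 274/105 = 1616/105)
1/(l(-12) + B(-28)) = 1/(1616/105 + 4/5) = 1/(340/21) = 21/340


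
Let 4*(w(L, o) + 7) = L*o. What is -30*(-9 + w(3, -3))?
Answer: 1095/2 ≈ 547.50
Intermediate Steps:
w(L, o) = -7 + L*o/4 (w(L, o) = -7 + (L*o)/4 = -7 + L*o/4)
-30*(-9 + w(3, -3)) = -30*(-9 + (-7 + (1/4)*3*(-3))) = -30*(-9 + (-7 - 9/4)) = -30*(-9 - 37/4) = -30*(-73)/4 = -5*(-219/2) = 1095/2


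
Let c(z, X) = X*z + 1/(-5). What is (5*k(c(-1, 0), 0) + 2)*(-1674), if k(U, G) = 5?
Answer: -45198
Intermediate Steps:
c(z, X) = -1/5 + X*z (c(z, X) = X*z + 1*(-1/5) = X*z - 1/5 = -1/5 + X*z)
(5*k(c(-1, 0), 0) + 2)*(-1674) = (5*5 + 2)*(-1674) = (25 + 2)*(-1674) = 27*(-1674) = -45198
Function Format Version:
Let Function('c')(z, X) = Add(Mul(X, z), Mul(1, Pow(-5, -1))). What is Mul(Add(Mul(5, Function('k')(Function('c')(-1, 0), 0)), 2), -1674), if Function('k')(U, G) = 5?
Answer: -45198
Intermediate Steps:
Function('c')(z, X) = Add(Rational(-1, 5), Mul(X, z)) (Function('c')(z, X) = Add(Mul(X, z), Mul(1, Rational(-1, 5))) = Add(Mul(X, z), Rational(-1, 5)) = Add(Rational(-1, 5), Mul(X, z)))
Mul(Add(Mul(5, Function('k')(Function('c')(-1, 0), 0)), 2), -1674) = Mul(Add(Mul(5, 5), 2), -1674) = Mul(Add(25, 2), -1674) = Mul(27, -1674) = -45198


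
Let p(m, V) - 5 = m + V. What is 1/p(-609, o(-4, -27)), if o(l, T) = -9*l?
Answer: -1/568 ≈ -0.0017606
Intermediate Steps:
p(m, V) = 5 + V + m (p(m, V) = 5 + (m + V) = 5 + (V + m) = 5 + V + m)
1/p(-609, o(-4, -27)) = 1/(5 - 9*(-4) - 609) = 1/(5 + 36 - 609) = 1/(-568) = -1/568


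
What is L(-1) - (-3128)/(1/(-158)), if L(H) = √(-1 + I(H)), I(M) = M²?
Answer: -494224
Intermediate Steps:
L(H) = √(-1 + H²)
L(-1) - (-3128)/(1/(-158)) = √(-1 + (-1)²) - (-3128)/(1/(-158)) = √(-1 + 1) - (-3128)/(1*(-1/158)) = √0 - (-3128)/(-1/158) = 0 - (-3128)*(-158) = 0 - 23*21488 = 0 - 494224 = -494224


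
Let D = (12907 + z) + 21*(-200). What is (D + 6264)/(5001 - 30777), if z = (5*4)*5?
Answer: -15071/25776 ≈ -0.58469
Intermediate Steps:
z = 100 (z = 20*5 = 100)
D = 8807 (D = (12907 + 100) + 21*(-200) = 13007 - 4200 = 8807)
(D + 6264)/(5001 - 30777) = (8807 + 6264)/(5001 - 30777) = 15071/(-25776) = 15071*(-1/25776) = -15071/25776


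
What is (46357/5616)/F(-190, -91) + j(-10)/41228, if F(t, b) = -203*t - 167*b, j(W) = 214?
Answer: 16632419351/3112255049904 ≈ 0.0053442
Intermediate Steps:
(46357/5616)/F(-190, -91) + j(-10)/41228 = (46357/5616)/(-203*(-190) - 167*(-91)) + 214/41228 = (46357*(1/5616))/(38570 + 15197) + 214*(1/41228) = (46357/5616)/53767 + 107/20614 = (46357/5616)*(1/53767) + 107/20614 = 46357/301955472 + 107/20614 = 16632419351/3112255049904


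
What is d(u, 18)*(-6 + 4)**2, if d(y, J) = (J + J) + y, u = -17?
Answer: 76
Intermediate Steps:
d(y, J) = y + 2*J (d(y, J) = 2*J + y = y + 2*J)
d(u, 18)*(-6 + 4)**2 = (-17 + 2*18)*(-6 + 4)**2 = (-17 + 36)*(-2)**2 = 19*4 = 76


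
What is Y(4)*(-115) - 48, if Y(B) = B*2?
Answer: -968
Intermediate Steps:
Y(B) = 2*B
Y(4)*(-115) - 48 = (2*4)*(-115) - 48 = 8*(-115) - 48 = -920 - 48 = -968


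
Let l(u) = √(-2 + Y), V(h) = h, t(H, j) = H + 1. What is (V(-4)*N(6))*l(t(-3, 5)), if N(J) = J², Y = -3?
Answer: -144*I*√5 ≈ -321.99*I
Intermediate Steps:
t(H, j) = 1 + H
l(u) = I*√5 (l(u) = √(-2 - 3) = √(-5) = I*√5)
(V(-4)*N(6))*l(t(-3, 5)) = (-4*6²)*(I*√5) = (-4*36)*(I*√5) = -144*I*√5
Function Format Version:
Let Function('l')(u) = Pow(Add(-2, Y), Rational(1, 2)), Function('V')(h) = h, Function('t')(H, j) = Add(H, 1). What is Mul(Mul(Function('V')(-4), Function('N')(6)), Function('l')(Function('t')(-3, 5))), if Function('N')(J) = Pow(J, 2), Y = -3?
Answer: Mul(-144, I, Pow(5, Rational(1, 2))) ≈ Mul(-321.99, I)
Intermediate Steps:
Function('t')(H, j) = Add(1, H)
Function('l')(u) = Mul(I, Pow(5, Rational(1, 2))) (Function('l')(u) = Pow(Add(-2, -3), Rational(1, 2)) = Pow(-5, Rational(1, 2)) = Mul(I, Pow(5, Rational(1, 2))))
Mul(Mul(Function('V')(-4), Function('N')(6)), Function('l')(Function('t')(-3, 5))) = Mul(Mul(-4, Pow(6, 2)), Mul(I, Pow(5, Rational(1, 2)))) = Mul(Mul(-4, 36), Mul(I, Pow(5, Rational(1, 2)))) = Mul(-144, Mul(I, Pow(5, Rational(1, 2)))) = Mul(-144, I, Pow(5, Rational(1, 2)))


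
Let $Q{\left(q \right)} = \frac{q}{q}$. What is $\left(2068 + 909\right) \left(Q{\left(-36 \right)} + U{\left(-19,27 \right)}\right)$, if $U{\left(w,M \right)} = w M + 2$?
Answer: $-1518270$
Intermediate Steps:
$Q{\left(q \right)} = 1$
$U{\left(w,M \right)} = 2 + M w$ ($U{\left(w,M \right)} = M w + 2 = 2 + M w$)
$\left(2068 + 909\right) \left(Q{\left(-36 \right)} + U{\left(-19,27 \right)}\right) = \left(2068 + 909\right) \left(1 + \left(2 + 27 \left(-19\right)\right)\right) = 2977 \left(1 + \left(2 - 513\right)\right) = 2977 \left(1 - 511\right) = 2977 \left(-510\right) = -1518270$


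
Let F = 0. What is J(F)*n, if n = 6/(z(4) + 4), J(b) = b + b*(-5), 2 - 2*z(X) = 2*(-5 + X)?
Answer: 0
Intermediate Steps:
z(X) = 6 - X (z(X) = 1 - (-5 + X) = 1 - (-10 + 2*X)/2 = 1 + (5 - X) = 6 - X)
J(b) = -4*b (J(b) = b - 5*b = -4*b)
n = 1 (n = 6/((6 - 1*4) + 4) = 6/((6 - 4) + 4) = 6/(2 + 4) = 6/6 = (1/6)*6 = 1)
J(F)*n = -4*0*1 = 0*1 = 0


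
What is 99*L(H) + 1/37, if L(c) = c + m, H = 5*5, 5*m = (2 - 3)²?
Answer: 461543/185 ≈ 2494.8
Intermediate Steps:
m = ⅕ (m = (2 - 3)²/5 = (⅕)*(-1)² = (⅕)*1 = ⅕ ≈ 0.20000)
H = 25
L(c) = ⅕ + c (L(c) = c + ⅕ = ⅕ + c)
99*L(H) + 1/37 = 99*(⅕ + 25) + 1/37 = 99*(126/5) + 1/37 = 12474/5 + 1/37 = 461543/185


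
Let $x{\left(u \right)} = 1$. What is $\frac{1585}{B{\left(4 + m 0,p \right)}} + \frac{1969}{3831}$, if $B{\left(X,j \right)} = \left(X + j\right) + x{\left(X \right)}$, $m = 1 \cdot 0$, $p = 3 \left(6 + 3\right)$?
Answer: $\frac{6135143}{122592} \approx 50.045$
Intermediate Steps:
$p = 27$ ($p = 3 \cdot 9 = 27$)
$m = 0$
$B{\left(X,j \right)} = 1 + X + j$ ($B{\left(X,j \right)} = \left(X + j\right) + 1 = 1 + X + j$)
$\frac{1585}{B{\left(4 + m 0,p \right)}} + \frac{1969}{3831} = \frac{1585}{1 + \left(4 + 0 \cdot 0\right) + 27} + \frac{1969}{3831} = \frac{1585}{1 + \left(4 + 0\right) + 27} + 1969 \cdot \frac{1}{3831} = \frac{1585}{1 + 4 + 27} + \frac{1969}{3831} = \frac{1585}{32} + \frac{1969}{3831} = \frac{6135143}{122592}$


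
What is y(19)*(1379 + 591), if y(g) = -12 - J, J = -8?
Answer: -7880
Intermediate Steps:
y(g) = -4 (y(g) = -12 - 1*(-8) = -12 + 8 = -4)
y(19)*(1379 + 591) = -4*(1379 + 591) = -4*1970 = -7880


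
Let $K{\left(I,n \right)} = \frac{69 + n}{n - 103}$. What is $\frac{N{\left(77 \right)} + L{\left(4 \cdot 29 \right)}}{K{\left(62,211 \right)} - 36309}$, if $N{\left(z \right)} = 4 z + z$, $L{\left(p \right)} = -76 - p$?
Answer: $- \frac{5211}{980273} \approx -0.0053159$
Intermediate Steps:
$K{\left(I,n \right)} = \frac{69 + n}{-103 + n}$
$N{\left(z \right)} = 5 z$
$\frac{N{\left(77 \right)} + L{\left(4 \cdot 29 \right)}}{K{\left(62,211 \right)} - 36309} = \frac{5 \cdot 77 - \left(76 + 4 \cdot 29\right)}{\frac{69 + 211}{-103 + 211} - 36309} = \frac{385 - 192}{\frac{1}{108} \cdot 280 - 36309} = \frac{385 - 192}{\frac{70}{27} - 36309} = \frac{193}{- \frac{980273}{27}} = 193 \left(- \frac{27}{980273}\right) = - \frac{5211}{980273}$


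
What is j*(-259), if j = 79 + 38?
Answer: -30303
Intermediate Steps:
j = 117
j*(-259) = 117*(-259) = -30303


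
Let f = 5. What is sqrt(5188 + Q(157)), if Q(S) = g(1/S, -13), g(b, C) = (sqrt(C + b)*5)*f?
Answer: sqrt(127879012 + 7850*I*sqrt(80070))/157 ≈ 72.031 + 0.62555*I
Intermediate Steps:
g(b, C) = 25*sqrt(C + b) (g(b, C) = (sqrt(C + b)*5)*5 = (5*sqrt(C + b))*5 = 25*sqrt(C + b))
Q(S) = 25*sqrt(-13 + 1/S)
sqrt(5188 + Q(157)) = sqrt(5188 + 25*sqrt(-13 + 1/157)) = sqrt(5188 + 25*sqrt(-2040/157)) = sqrt(5188 + 25*(2*I*sqrt(80070)/157)) = sqrt(5188 + 50*I*sqrt(80070)/157)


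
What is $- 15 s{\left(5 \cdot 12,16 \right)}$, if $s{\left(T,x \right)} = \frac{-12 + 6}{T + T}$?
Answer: $\frac{3}{4} \approx 0.75$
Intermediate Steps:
$s{\left(T,x \right)} = - \frac{3}{T}$ ($s{\left(T,x \right)} = - \frac{6}{2 T} = - 6 \frac{1}{2 T} = - \frac{3}{T}$)
$- 15 s{\left(5 \cdot 12,16 \right)} = - 15 \left(- \frac{3}{5 \cdot 12}\right) = - 15 \left(- \frac{3}{60}\right) = - 15 \left(\left(-3\right) \frac{1}{60}\right) = \left(-15\right) \left(- \frac{1}{20}\right) = \frac{3}{4}$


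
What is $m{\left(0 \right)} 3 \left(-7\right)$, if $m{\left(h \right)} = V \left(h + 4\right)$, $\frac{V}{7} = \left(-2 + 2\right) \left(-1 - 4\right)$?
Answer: $0$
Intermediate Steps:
$V = 0$ ($V = 7 \left(-2 + 2\right) \left(-1 - 4\right) = 7 \cdot 0 \left(-5\right) = 7 \cdot 0 = 0$)
$m{\left(h \right)} = 0$ ($m{\left(h \right)} = 0 \left(h + 4\right) = 0 \left(4 + h\right) = 0$)
$m{\left(0 \right)} 3 \left(-7\right) = 0 \cdot 3 \left(-7\right) = 0 \left(-7\right) = 0$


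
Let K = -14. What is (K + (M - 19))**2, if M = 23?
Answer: 100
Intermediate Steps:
(K + (M - 19))**2 = (-14 + (23 - 19))**2 = (-14 + 4)**2 = (-10)**2 = 100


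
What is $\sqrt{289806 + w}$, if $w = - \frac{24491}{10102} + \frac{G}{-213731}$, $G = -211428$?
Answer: $\frac{\sqrt{27571405511273241700966}}{308444366} \approx 538.33$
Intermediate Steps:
$w = - \frac{442662895}{308444366}$ ($w = - \frac{24491}{10102} - \frac{211428}{-213731} = \left(-24491\right) \frac{1}{10102} - - \frac{30204}{30533} = - \frac{24491}{10102} + \frac{30204}{30533} = - \frac{442662895}{308444366} \approx -1.4351$)
$\sqrt{289806 + w} = \sqrt{289806 - \frac{442662895}{308444366}} = \sqrt{\frac{89388585270101}{308444366}} = \frac{\sqrt{27571405511273241700966}}{308444366}$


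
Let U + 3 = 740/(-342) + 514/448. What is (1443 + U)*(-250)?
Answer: -6889853375/19152 ≈ -3.5975e+5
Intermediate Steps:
U = -153845/38304 (U = -3 + (740/(-342) + 514/448) = -3 + (740*(-1/342) + 514*(1/448)) = -3 + (-370/171 + 257/224) = -3 - 38933/38304 = -153845/38304 ≈ -4.0164)
(1443 + U)*(-250) = (1443 - 153845/38304)*(-250) = (55118827/38304)*(-250) = -6889853375/19152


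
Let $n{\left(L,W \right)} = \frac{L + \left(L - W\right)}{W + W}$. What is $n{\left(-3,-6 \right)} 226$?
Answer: $0$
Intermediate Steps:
$n{\left(L,W \right)} = \frac{- W + 2 L}{2 W}$
$n{\left(-3,-6 \right)} 226 = \frac{-3 - -3}{-6} \cdot 226 = - \frac{-3 + 3}{6} \cdot 226 = \left(- \frac{1}{6}\right) 0 \cdot 226 = 0 \cdot 226 = 0$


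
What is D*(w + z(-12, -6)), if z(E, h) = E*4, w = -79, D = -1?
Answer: 127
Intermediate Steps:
z(E, h) = 4*E
D*(w + z(-12, -6)) = -(-79 + 4*(-12)) = -(-79 - 48) = -1*(-127) = 127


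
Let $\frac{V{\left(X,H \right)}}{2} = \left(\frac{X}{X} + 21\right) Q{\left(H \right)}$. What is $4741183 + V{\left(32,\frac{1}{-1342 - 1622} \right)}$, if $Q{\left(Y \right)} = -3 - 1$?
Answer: $4741007$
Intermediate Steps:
$Q{\left(Y \right)} = -4$
$V{\left(X,H \right)} = -176$ ($V{\left(X,H \right)} = 2 \left(\frac{X}{X} + 21\right) \left(-4\right) = 2 \left(1 + 21\right) \left(-4\right) = 2 \cdot 22 \left(-4\right) = 2 \left(-88\right) = -176$)
$4741183 + V{\left(32,\frac{1}{-1342 - 1622} \right)} = 4741183 - 176 = 4741007$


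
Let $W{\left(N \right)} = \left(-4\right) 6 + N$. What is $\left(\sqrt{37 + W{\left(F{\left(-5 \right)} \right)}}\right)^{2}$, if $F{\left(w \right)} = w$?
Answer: $8$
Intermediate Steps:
$W{\left(N \right)} = -24 + N$
$\left(\sqrt{37 + W{\left(F{\left(-5 \right)} \right)}}\right)^{2} = \left(\sqrt{37 - 29}\right)^{2} = \left(\sqrt{8}\right)^{2} = \left(2 \sqrt{2}\right)^{2} = 8$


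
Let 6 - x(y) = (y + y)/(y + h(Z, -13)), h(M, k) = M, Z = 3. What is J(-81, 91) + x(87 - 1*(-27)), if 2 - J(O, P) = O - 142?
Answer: 8933/39 ≈ 229.05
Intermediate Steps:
J(O, P) = 144 - O (J(O, P) = 2 - (O - 142) = 2 - (-142 + O) = 2 + (142 - O) = 144 - O)
x(y) = 6 - 2*y/(3 + y) (x(y) = 6 - (y + y)/(y + 3) = 6 - 2*y/(3 + y))
J(-81, 91) + x(87 - 1*(-27)) = (144 - 1*(-81)) + 2*(9 + 2*(87 - 1*(-27)))/(3 + (87 - 1*(-27))) = (144 + 81) + 2*(9 + 2*(87 + 27))/(3 + (87 + 27)) = 225 + 2*(9 + 2*114)/(3 + 114) = 225 + 2*(9 + 228)/117 = 225 + 2*(1/117)*237 = 225 + 158/39 = 8933/39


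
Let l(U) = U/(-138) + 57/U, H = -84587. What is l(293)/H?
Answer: 77983/3420190758 ≈ 2.2801e-5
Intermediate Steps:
l(U) = 57/U - U/138 (l(U) = U*(-1/138) + 57/U = -U/138 + 57/U = 57/U - U/138)
l(293)/H = (57/293 - 1/138*293)/(-84587) = (57*(1/293) - 293/138)*(-1/84587) = (57/293 - 293/138)*(-1/84587) = -77983/40434*(-1/84587) = 77983/3420190758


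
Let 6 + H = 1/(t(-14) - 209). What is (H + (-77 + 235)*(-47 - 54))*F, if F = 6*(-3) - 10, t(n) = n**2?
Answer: 5810924/13 ≈ 4.4699e+5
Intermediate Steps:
F = -28 (F = -18 - 10 = -28)
H = -79/13 (H = -6 + 1/((-14)**2 - 209) = -6 + 1/(196 - 209) = -6 + 1/(-13) = -6 - 1/13 = -79/13 ≈ -6.0769)
(H + (-77 + 235)*(-47 - 54))*F = (-79/13 + (-77 + 235)*(-47 - 54))*(-28) = (-79/13 + 158*(-101))*(-28) = (-79/13 - 15958)*(-28) = -207533/13*(-28) = 5810924/13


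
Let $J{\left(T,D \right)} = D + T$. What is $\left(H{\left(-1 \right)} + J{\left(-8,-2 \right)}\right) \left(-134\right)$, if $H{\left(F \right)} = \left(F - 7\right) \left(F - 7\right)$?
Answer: $-7236$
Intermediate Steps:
$H{\left(F \right)} = \left(-7 + F\right)^{2}$ ($H{\left(F \right)} = \left(-7 + F\right) \left(-7 + F\right) = \left(-7 + F\right)^{2}$)
$\left(H{\left(-1 \right)} + J{\left(-8,-2 \right)}\right) \left(-134\right) = \left(\left(-7 - 1\right)^{2} - 10\right) \left(-134\right) = \left(\left(-8\right)^{2} - 10\right) \left(-134\right) = \left(64 - 10\right) \left(-134\right) = 54 \left(-134\right) = -7236$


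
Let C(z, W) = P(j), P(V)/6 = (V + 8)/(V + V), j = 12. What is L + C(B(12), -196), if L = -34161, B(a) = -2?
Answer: -34156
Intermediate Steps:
P(V) = 3*(8 + V)/V (P(V) = 6*((V + 8)/(V + V)) = 6*((8 + V)/((2*V))) = 6*((8 + V)*(1/(2*V))) = 6*((8 + V)/(2*V)) = 3*(8 + V)/V)
C(z, W) = 5 (C(z, W) = 3 + 24/12 = 3 + 24*(1/12) = 3 + 2 = 5)
L + C(B(12), -196) = -34161 + 5 = -34156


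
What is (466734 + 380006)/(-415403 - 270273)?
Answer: -211685/171419 ≈ -1.2349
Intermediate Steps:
(466734 + 380006)/(-415403 - 270273) = 846740/(-685676) = 846740*(-1/685676) = -211685/171419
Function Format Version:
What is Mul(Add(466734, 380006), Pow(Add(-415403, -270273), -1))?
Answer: Rational(-211685, 171419) ≈ -1.2349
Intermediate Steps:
Mul(Add(466734, 380006), Pow(Add(-415403, -270273), -1)) = Mul(846740, Pow(-685676, -1)) = Mul(846740, Rational(-1, 685676)) = Rational(-211685, 171419)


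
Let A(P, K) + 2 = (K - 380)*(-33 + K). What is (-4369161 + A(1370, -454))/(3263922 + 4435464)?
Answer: -3963005/7699386 ≈ -0.51472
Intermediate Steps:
A(P, K) = -2 + (-380 + K)*(-33 + K) (A(P, K) = -2 + (K - 380)*(-33 + K) = -2 + (-380 + K)*(-33 + K))
(-4369161 + A(1370, -454))/(3263922 + 4435464) = (-4369161 + (12538 + (-454)² - 413*(-454)))/(3263922 + 4435464) = (-4369161 + (12538 + 206116 + 187502))/7699386 = (-4369161 + 406156)*(1/7699386) = -3963005*1/7699386 = -3963005/7699386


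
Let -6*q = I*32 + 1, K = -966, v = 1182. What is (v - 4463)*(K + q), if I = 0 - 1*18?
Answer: 17130101/6 ≈ 2.8550e+6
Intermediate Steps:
I = -18 (I = 0 - 18 = -18)
q = 575/6 (q = -(-18*32 + 1)/6 = -(-576 + 1)/6 = -⅙*(-575) = 575/6 ≈ 95.833)
(v - 4463)*(K + q) = (1182 - 4463)*(-966 + 575/6) = -3281*(-5221/6) = 17130101/6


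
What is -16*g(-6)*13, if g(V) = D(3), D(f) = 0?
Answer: 0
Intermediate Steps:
g(V) = 0
-16*g(-6)*13 = -16*0*13 = 0*13 = 0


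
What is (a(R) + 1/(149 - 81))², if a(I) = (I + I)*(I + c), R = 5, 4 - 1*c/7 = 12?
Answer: 1202633041/4624 ≈ 2.6009e+5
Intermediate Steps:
c = -56 (c = 28 - 7*12 = 28 - 84 = -56)
a(I) = 2*I*(-56 + I) (a(I) = (I + I)*(I - 56) = (2*I)*(-56 + I) = 2*I*(-56 + I))
(a(R) + 1/(149 - 81))² = (2*5*(-56 + 5) + 1/(149 - 81))² = (2*5*(-51) + 1/68)² = (-510 + 1/68)² = (-34679/68)² = 1202633041/4624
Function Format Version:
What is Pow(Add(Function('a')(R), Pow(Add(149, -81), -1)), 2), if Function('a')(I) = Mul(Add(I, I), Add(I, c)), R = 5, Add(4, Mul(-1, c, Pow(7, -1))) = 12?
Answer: Rational(1202633041, 4624) ≈ 2.6009e+5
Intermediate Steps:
c = -56 (c = Add(28, Mul(-7, 12)) = Add(28, -84) = -56)
Function('a')(I) = Mul(2, I, Add(-56, I)) (Function('a')(I) = Mul(Add(I, I), Add(I, -56)) = Mul(Mul(2, I), Add(-56, I)) = Mul(2, I, Add(-56, I)))
Pow(Add(Function('a')(R), Pow(Add(149, -81), -1)), 2) = Pow(Add(Mul(2, 5, Add(-56, 5)), Pow(Add(149, -81), -1)), 2) = Pow(Add(Mul(2, 5, -51), Pow(68, -1)), 2) = Pow(Add(-510, Rational(1, 68)), 2) = Pow(Rational(-34679, 68), 2) = Rational(1202633041, 4624)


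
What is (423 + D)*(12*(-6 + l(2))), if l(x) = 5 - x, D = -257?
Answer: -5976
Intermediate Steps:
(423 + D)*(12*(-6 + l(2))) = (423 - 257)*(12*(-6 + (5 - 1*2))) = 166*(12*(-6 + (5 - 2))) = 166*(12*(-6 + 3)) = 166*(12*(-3)) = 166*(-36) = -5976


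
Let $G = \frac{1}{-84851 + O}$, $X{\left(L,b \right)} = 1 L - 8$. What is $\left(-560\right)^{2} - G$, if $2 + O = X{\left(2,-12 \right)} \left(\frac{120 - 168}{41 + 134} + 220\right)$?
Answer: $\frac{4729083923375}{15079987} \approx 3.136 \cdot 10^{5}$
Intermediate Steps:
$X{\left(L,b \right)} = -8 + L$ ($X{\left(L,b \right)} = L - 8 = -8 + L$)
$O = - \frac{231062}{175}$ ($O = -2 + \left(-8 + 2\right) \left(\frac{120 - 168}{41 + 134} + 220\right) = -2 - 6 \left(- \frac{48}{175} + 220\right) = -2 - \frac{230712}{175} = - \frac{231062}{175} \approx -1320.4$)
$G = - \frac{175}{15079987}$ ($G = \frac{1}{-84851 - \frac{231062}{175}} = \frac{1}{- \frac{15079987}{175}} = - \frac{175}{15079987} \approx -1.1605 \cdot 10^{-5}$)
$\left(-560\right)^{2} - G = \left(-560\right)^{2} - - \frac{175}{15079987} = 313600 + \frac{175}{15079987} = \frac{4729083923375}{15079987}$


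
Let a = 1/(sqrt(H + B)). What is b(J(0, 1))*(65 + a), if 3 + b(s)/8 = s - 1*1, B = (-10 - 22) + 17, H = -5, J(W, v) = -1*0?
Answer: -2080 + 16*I*sqrt(5)/5 ≈ -2080.0 + 7.1554*I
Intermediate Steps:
J(W, v) = 0
B = -15 (B = -32 + 17 = -15)
b(s) = -32 + 8*s (b(s) = -24 + 8*(s - 1*1) = -24 + 8*(s - 1) = -24 + 8*(-1 + s) = -24 + (-8 + 8*s) = -32 + 8*s)
a = -I*sqrt(5)/10 (a = 1/(sqrt(-5 - 15)) = 1/(sqrt(-20)) = 1/(2*I*sqrt(5)) = -I*sqrt(5)/10 ≈ -0.22361*I)
b(J(0, 1))*(65 + a) = (-32 + 8*0)*(65 - I*sqrt(5)/10) = (-32 + 0)*(65 - I*sqrt(5)/10) = -32*(65 - I*sqrt(5)/10) = -2080 + 16*I*sqrt(5)/5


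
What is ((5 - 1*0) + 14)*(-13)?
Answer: -247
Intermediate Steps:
((5 - 1*0) + 14)*(-13) = ((5 + 0) + 14)*(-13) = (5 + 14)*(-13) = 19*(-13) = -247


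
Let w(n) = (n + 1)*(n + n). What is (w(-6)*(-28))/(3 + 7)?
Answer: -168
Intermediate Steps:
w(n) = 2*n*(1 + n) (w(n) = (1 + n)*(2*n) = 2*n*(1 + n))
(w(-6)*(-28))/(3 + 7) = ((2*(-6)*(1 - 6))*(-28))/(3 + 7) = ((2*(-6)*(-5))*(-28))/10 = (60*(-28))*(1/10) = -1680*1/10 = -168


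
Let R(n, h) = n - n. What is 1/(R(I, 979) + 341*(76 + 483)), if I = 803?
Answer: 1/190619 ≈ 5.2461e-6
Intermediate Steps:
R(n, h) = 0
1/(R(I, 979) + 341*(76 + 483)) = 1/(0 + 341*(76 + 483)) = 1/(0 + 341*559) = 1/(0 + 190619) = 1/190619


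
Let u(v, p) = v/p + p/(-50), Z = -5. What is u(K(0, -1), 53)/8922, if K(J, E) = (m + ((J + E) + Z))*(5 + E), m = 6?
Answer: -53/446100 ≈ -0.00011881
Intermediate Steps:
K(J, E) = (5 + E)*(1 + E + J) (K(J, E) = (6 + ((J + E) - 5))*(5 + E) = (6 + ((E + J) - 5))*(5 + E) = (6 + (-5 + E + J))*(5 + E) = (1 + E + J)*(5 + E) = (5 + E)*(1 + E + J))
u(v, p) = -p/50 + v/p (u(v, p) = v/p + p*(-1/50) = v/p - p/50 = -p/50 + v/p)
u(K(0, -1), 53)/8922 = (-1/50*53 + (5 + (-1)**2 + 5*0 + 6*(-1) - 1*0)/53)/8922 = (-53/50 + (5 + 1 + 0 - 6 + 0)*(1/53))*(1/8922) = (-53/50 + 0*(1/53))*(1/8922) = (-53/50 + 0)*(1/8922) = -53/50*1/8922 = -53/446100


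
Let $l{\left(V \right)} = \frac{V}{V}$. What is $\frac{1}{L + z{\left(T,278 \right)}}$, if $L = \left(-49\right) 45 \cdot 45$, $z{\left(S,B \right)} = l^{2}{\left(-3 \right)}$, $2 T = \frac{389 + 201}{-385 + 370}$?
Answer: $- \frac{1}{99224} \approx -1.0078 \cdot 10^{-5}$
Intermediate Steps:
$l{\left(V \right)} = 1$
$T = - \frac{59}{3}$ ($T = \frac{\left(389 + 201\right) \frac{1}{-385 + 370}}{2} = \frac{590 \frac{1}{-15}}{2} = \frac{590 \left(- \frac{1}{15}\right)}{2} = \frac{1}{2} \left(- \frac{118}{3}\right) = - \frac{59}{3} \approx -19.667$)
$z{\left(S,B \right)} = 1$ ($z{\left(S,B \right)} = 1^{2} = 1$)
$L = -99225$ ($L = \left(-2205\right) 45 = -99225$)
$\frac{1}{L + z{\left(T,278 \right)}} = \frac{1}{-99225 + 1} = \frac{1}{-99224} = - \frac{1}{99224}$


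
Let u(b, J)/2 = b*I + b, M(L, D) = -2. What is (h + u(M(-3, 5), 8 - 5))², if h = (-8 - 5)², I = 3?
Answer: 23409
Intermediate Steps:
u(b, J) = 8*b (u(b, J) = 2*(b*3 + b) = 2*(3*b + b) = 2*(4*b) = 8*b)
h = 169 (h = (-13)² = 169)
(h + u(M(-3, 5), 8 - 5))² = (169 + 8*(-2))² = (169 - 16)² = 153² = 23409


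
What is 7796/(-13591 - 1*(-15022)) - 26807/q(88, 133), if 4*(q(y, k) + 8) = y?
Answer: -38251673/20034 ≈ -1909.3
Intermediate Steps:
q(y, k) = -8 + y/4
7796/(-13591 - 1*(-15022)) - 26807/q(88, 133) = 7796/(-13591 - 1*(-15022)) - 26807/(-8 + (¼)*88) = 7796/(-13591 + 15022) - 26807/(-8 + 22) = 7796/1431 - 26807/14 = -38251673/20034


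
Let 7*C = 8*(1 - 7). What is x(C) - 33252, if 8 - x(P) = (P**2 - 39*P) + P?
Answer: -1644028/49 ≈ -33552.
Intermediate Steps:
C = -48/7 (C = (8*(1 - 7))/7 = (8*(-6))/7 = (1/7)*(-48) = -48/7 ≈ -6.8571)
x(P) = 8 - P**2 + 38*P (x(P) = 8 - ((P**2 - 39*P) + P) = 8 - (P**2 - 38*P) = 8 + (-P**2 + 38*P) = 8 - P**2 + 38*P)
x(C) - 33252 = (8 - (-48/7)**2 + 38*(-48/7)) - 33252 = (8 - 1*2304/49 - 1824/7) - 33252 = (8 - 2304/49 - 1824/7) - 33252 = -14680/49 - 33252 = -1644028/49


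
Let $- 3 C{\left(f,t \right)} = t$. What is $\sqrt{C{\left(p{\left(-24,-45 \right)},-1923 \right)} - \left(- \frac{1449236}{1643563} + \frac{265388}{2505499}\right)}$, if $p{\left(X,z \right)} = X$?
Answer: $\frac{\sqrt{10882897647980007672083072969}}{4117945452937} \approx 25.333$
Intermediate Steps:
$C{\left(f,t \right)} = - \frac{t}{3}$
$\sqrt{C{\left(p{\left(-24,-45 \right)},-1923 \right)} - \left(- \frac{1449236}{1643563} + \frac{265388}{2505499}\right)} = \sqrt{\left(- \frac{1}{3}\right) \left(-1923\right) - \left(- \frac{1449236}{1643563} + \frac{265388}{2505499}\right)} = \sqrt{641 - - \frac{3194877451320}{4117945452937}} = \sqrt{641 + \left(- \frac{265388}{2505499} + \frac{1449236}{1643563}\right)} = \sqrt{641 + \frac{3194877451320}{4117945452937}} = \sqrt{\frac{2642797912783937}{4117945452937}} = \frac{\sqrt{10882897647980007672083072969}}{4117945452937}$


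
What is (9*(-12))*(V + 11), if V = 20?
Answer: -3348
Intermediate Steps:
(9*(-12))*(V + 11) = (9*(-12))*(20 + 11) = -108*31 = -3348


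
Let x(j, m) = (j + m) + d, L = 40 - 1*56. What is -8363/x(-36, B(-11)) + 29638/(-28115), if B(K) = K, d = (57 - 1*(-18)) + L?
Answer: -235481401/337380 ≈ -697.97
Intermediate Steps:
L = -16 (L = 40 - 56 = -16)
d = 59 (d = (57 - 1*(-18)) - 16 = (57 + 18) - 16 = 75 - 16 = 59)
x(j, m) = 59 + j + m (x(j, m) = (j + m) + 59 = 59 + j + m)
-8363/x(-36, B(-11)) + 29638/(-28115) = -8363/(59 - 36 - 11) + 29638/(-28115) = -8363/12 + 29638*(-1/28115) = -8363*1/12 - 29638/28115 = -8363/12 - 29638/28115 = -235481401/337380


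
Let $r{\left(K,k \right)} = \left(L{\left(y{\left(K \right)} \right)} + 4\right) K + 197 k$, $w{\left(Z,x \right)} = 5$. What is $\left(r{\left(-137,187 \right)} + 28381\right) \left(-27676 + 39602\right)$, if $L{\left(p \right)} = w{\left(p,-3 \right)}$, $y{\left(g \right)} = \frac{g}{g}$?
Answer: $763108962$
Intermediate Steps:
$y{\left(g \right)} = 1$
$L{\left(p \right)} = 5$
$r{\left(K,k \right)} = 9 K + 197 k$ ($r{\left(K,k \right)} = \left(5 + 4\right) K + 197 k = 9 K + 197 k$)
$\left(r{\left(-137,187 \right)} + 28381\right) \left(-27676 + 39602\right) = \left(\left(9 \left(-137\right) + 197 \cdot 187\right) + 28381\right) \left(-27676 + 39602\right) = \left(\left(-1233 + 36839\right) + 28381\right) 11926 = \left(35606 + 28381\right) 11926 = 63987 \cdot 11926 = 763108962$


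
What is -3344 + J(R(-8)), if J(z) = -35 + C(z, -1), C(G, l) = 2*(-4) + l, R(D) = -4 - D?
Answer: -3388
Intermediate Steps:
C(G, l) = -8 + l
J(z) = -44 (J(z) = -35 + (-8 - 1) = -35 - 9 = -44)
-3344 + J(R(-8)) = -3344 - 44 = -3388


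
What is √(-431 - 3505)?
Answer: 4*I*√246 ≈ 62.738*I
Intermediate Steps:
√(-431 - 3505) = √(-3936) = 4*I*√246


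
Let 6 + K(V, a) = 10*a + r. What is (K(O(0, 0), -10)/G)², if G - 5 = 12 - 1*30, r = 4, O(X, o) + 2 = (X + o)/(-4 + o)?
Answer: 10404/169 ≈ 61.562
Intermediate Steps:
O(X, o) = -2 + (X + o)/(-4 + o)
G = -13 (G = 5 + (12 - 1*30) = 5 + (12 - 30) = 5 - 18 = -13)
K(V, a) = -2 + 10*a (K(V, a) = -6 + (10*a + 4) = -6 + (4 + 10*a) = -2 + 10*a)
(K(O(0, 0), -10)/G)² = ((-2 + 10*(-10))/(-13))² = ((-2 - 100)*(-1/13))² = (-102*(-1/13))² = (102/13)² = 10404/169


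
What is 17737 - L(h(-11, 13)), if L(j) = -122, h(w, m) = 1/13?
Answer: 17859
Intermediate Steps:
h(w, m) = 1/13
17737 - L(h(-11, 13)) = 17737 - 1*(-122) = 17737 + 122 = 17859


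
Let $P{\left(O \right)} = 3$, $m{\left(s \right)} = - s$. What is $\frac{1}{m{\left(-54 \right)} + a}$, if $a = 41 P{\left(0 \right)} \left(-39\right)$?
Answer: $- \frac{1}{4743} \approx -0.00021084$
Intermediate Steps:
$a = -4797$ ($a = 41 \cdot 3 \left(-39\right) = 123 \left(-39\right) = -4797$)
$\frac{1}{m{\left(-54 \right)} + a} = \frac{1}{\left(-1\right) \left(-54\right) - 4797} = \frac{1}{54 - 4797} = \frac{1}{-4743} = - \frac{1}{4743}$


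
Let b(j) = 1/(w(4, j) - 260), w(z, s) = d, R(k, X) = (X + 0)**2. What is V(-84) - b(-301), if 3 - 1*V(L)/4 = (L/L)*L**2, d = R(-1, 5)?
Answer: -6629819/235 ≈ -28212.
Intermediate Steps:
R(k, X) = X**2
d = 25 (d = 5**2 = 25)
w(z, s) = 25
b(j) = -1/235 (b(j) = 1/(25 - 260) = 1/(-235) = -1/235)
V(L) = 12 - 4*L**2 (V(L) = 12 - 4*L/L*L**2 = 12 - 4*L**2)
V(-84) - b(-301) = (12 - 4*(-84)**2) - 1*(-1/235) = (12 - 4*7056) + 1/235 = (12 - 28224) + 1/235 = -28212 + 1/235 = -6629819/235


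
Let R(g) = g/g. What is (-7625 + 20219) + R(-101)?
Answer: 12595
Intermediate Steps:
R(g) = 1
(-7625 + 20219) + R(-101) = (-7625 + 20219) + 1 = 12594 + 1 = 12595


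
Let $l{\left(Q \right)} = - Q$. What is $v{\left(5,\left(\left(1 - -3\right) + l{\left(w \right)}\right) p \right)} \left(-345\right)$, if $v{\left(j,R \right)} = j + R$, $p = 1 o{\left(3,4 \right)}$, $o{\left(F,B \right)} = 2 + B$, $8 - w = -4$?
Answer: $14835$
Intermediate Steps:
$w = 12$ ($w = 8 - -4 = 8 + 4 = 12$)
$p = 6$ ($p = 1 \left(2 + 4\right) = 1 \cdot 6 = 6$)
$v{\left(j,R \right)} = R + j$
$v{\left(5,\left(\left(1 - -3\right) + l{\left(w \right)}\right) p \right)} \left(-345\right) = \left(\left(\left(1 - -3\right) - 12\right) 6 + 5\right) \left(-345\right) = \left(\left(\left(1 + 3\right) - 12\right) 6 + 5\right) \left(-345\right) = \left(\left(4 - 12\right) 6 + 5\right) \left(-345\right) = \left(\left(-8\right) 6 + 5\right) \left(-345\right) = \left(-48 + 5\right) \left(-345\right) = \left(-43\right) \left(-345\right) = 14835$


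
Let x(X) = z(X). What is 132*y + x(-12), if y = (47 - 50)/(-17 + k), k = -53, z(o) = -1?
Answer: 163/35 ≈ 4.6571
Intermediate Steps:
x(X) = -1
y = 3/70 (y = (47 - 50)/(-17 - 53) = -3/(-70) = -3*(-1/70) = 3/70 ≈ 0.042857)
132*y + x(-12) = 132*(3/70) - 1 = 198/35 - 1 = 163/35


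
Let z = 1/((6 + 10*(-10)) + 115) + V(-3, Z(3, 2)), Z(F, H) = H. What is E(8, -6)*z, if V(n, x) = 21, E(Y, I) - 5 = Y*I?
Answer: -19006/21 ≈ -905.05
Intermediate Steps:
E(Y, I) = 5 + I*Y (E(Y, I) = 5 + Y*I = 5 + I*Y)
z = 442/21 (z = 1/((6 + 10*(-10)) + 115) + 21 = 1/((6 - 100) + 115) + 21 = 1/(-94 + 115) + 21 = 1/21 + 21 = 442/21 ≈ 21.048)
E(8, -6)*z = (5 - 6*8)*(442/21) = (5 - 48)*(442/21) = -43*442/21 = -19006/21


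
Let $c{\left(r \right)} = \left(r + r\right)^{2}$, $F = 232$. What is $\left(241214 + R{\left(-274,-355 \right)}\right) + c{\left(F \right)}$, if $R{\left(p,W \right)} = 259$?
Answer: $456769$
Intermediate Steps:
$c{\left(r \right)} = 4 r^{2}$ ($c{\left(r \right)} = \left(2 r\right)^{2} = 4 r^{2}$)
$\left(241214 + R{\left(-274,-355 \right)}\right) + c{\left(F \right)} = \left(241214 + 259\right) + 4 \cdot 232^{2} = 241473 + 4 \cdot 53824 = 241473 + 215296 = 456769$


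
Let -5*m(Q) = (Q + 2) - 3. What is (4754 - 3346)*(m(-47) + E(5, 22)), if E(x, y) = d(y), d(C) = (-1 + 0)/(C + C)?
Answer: 67424/5 ≈ 13485.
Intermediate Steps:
d(C) = -1/(2*C)
E(x, y) = -1/(2*y)
m(Q) = ⅕ - Q/5 (m(Q) = -((Q + 2) - 3)/5 = -((2 + Q) - 3)/5 = -(-1 + Q)/5 = ⅕ - Q/5)
(4754 - 3346)*(m(-47) + E(5, 22)) = (4754 - 3346)*((⅕ - ⅕*(-47)) - ½/22) = 1408*((⅕ + 47/5) - ½*1/22) = 1408*(48/5 - 1/44) = 1408*(2107/220) = 67424/5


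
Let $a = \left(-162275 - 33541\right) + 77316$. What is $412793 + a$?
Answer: $294293$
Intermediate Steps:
$a = -118500$ ($a = -195816 + 77316 = -118500$)
$412793 + a = 412793 - 118500 = 294293$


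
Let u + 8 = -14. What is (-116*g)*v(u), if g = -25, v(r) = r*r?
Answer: 1403600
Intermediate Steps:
u = -22 (u = -8 - 14 = -22)
v(r) = r²
(-116*g)*v(u) = -116*(-25)*(-22)² = 2900*484 = 1403600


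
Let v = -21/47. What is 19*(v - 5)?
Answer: -4864/47 ≈ -103.49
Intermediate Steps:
v = -21/47 (v = -21*1/47 = -21/47 ≈ -0.44681)
19*(v - 5) = 19*(-21/47 - 5) = 19*(-256/47) = -4864/47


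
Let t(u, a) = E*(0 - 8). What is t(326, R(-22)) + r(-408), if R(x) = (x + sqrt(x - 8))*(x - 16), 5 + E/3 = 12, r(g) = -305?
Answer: -473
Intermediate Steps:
E = 21 (E = -15 + 3*12 = -15 + 36 = 21)
R(x) = (-16 + x)*(x + sqrt(-8 + x)) (R(x) = (x + sqrt(-8 + x))*(-16 + x) = (-16 + x)*(x + sqrt(-8 + x)))
t(u, a) = -168 (t(u, a) = 21*(0 - 8) = 21*(-8) = -168)
t(326, R(-22)) + r(-408) = -168 - 305 = -473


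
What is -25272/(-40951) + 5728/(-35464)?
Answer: 2668060/5855993 ≈ 0.45561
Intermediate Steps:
-25272/(-40951) + 5728/(-35464) = -25272*(-1/40951) + 5728*(-1/35464) = 25272/40951 - 716/4433 = 2668060/5855993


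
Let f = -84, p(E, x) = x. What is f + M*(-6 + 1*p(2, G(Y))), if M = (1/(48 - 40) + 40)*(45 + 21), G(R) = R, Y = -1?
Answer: -74487/4 ≈ -18622.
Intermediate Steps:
M = 10593/4 (M = (1/8 + 40)*66 = (321/8)*66 = 10593/4 ≈ 2648.3)
f + M*(-6 + 1*p(2, G(Y))) = -84 + 10593*(-6 + 1*(-1))/4 = -84 + 10593*(-6 - 1)/4 = -84 + (10593/4)*(-7) = -84 - 74151/4 = -74487/4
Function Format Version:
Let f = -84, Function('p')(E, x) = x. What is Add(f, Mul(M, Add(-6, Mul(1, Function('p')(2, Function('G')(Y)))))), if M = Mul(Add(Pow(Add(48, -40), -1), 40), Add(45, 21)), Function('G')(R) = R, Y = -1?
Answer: Rational(-74487, 4) ≈ -18622.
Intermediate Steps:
M = Rational(10593, 4) (M = Mul(Add(Pow(8, -1), 40), 66) = Mul(Add(Rational(1, 8), 40), 66) = Mul(Rational(321, 8), 66) = Rational(10593, 4) ≈ 2648.3)
Add(f, Mul(M, Add(-6, Mul(1, Function('p')(2, Function('G')(Y)))))) = Add(-84, Mul(Rational(10593, 4), Add(-6, Mul(1, -1)))) = Add(-84, Mul(Rational(10593, 4), Add(-6, -1))) = Add(-84, Mul(Rational(10593, 4), -7)) = Add(-84, Rational(-74151, 4)) = Rational(-74487, 4)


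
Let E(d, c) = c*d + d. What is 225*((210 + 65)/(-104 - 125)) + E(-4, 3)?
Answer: -65539/229 ≈ -286.20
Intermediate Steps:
E(d, c) = d + c*d
225*((210 + 65)/(-104 - 125)) + E(-4, 3) = 225*((210 + 65)/(-104 - 125)) - 4*(1 + 3) = 225*(275/(-229)) - 4*4 = 225*(275*(-1/229)) - 16 = 225*(-275/229) - 16 = -61875/229 - 16 = -65539/229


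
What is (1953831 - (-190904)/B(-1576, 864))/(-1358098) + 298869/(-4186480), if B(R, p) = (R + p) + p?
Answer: -81612845048519/54013676092880 ≈ -1.5110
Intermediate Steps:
B(R, p) = R + 2*p
(1953831 - (-190904)/B(-1576, 864))/(-1358098) + 298869/(-4186480) = (1953831 - (-190904)/(-1576 + 2*864))/(-1358098) + 298869/(-4186480) = (1953831 - (-190904)/(-1576 + 1728))*(-1/1358098) + 298869*(-1/4186480) = (1953831 - (-190904)/152)*(-1/1358098) - 298869/4186480 = (1953831 - 1*(-23863/19))*(-1/1358098) - 298869/4186480 = (1953831 + 23863/19)*(-1/1358098) - 298869/4186480 = (37146652/19)*(-1/1358098) - 298869/4186480 = -18573326/12901931 - 298869/4186480 = -81612845048519/54013676092880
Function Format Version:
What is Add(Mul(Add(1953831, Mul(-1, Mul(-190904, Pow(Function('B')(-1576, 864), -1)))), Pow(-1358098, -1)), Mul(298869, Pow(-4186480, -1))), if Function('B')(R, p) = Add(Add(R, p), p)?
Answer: Rational(-81612845048519, 54013676092880) ≈ -1.5110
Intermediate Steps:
Function('B')(R, p) = Add(R, Mul(2, p))
Add(Mul(Add(1953831, Mul(-1, Mul(-190904, Pow(Function('B')(-1576, 864), -1)))), Pow(-1358098, -1)), Mul(298869, Pow(-4186480, -1))) = Add(Mul(Add(1953831, Mul(-1, Mul(-190904, Pow(Add(-1576, Mul(2, 864)), -1)))), Pow(-1358098, -1)), Mul(298869, Pow(-4186480, -1))) = Add(Mul(Add(1953831, Mul(-1, Mul(-190904, Pow(Add(-1576, 1728), -1)))), Rational(-1, 1358098)), Mul(298869, Rational(-1, 4186480))) = Add(Mul(Add(1953831, Mul(-1, Mul(-190904, Pow(152, -1)))), Rational(-1, 1358098)), Rational(-298869, 4186480)) = Add(Mul(Add(1953831, Mul(-1, Mul(-190904, Rational(1, 152)))), Rational(-1, 1358098)), Rational(-298869, 4186480)) = Add(Mul(Add(1953831, Mul(-1, Rational(-23863, 19))), Rational(-1, 1358098)), Rational(-298869, 4186480)) = Add(Mul(Add(1953831, Rational(23863, 19)), Rational(-1, 1358098)), Rational(-298869, 4186480)) = Add(Mul(Rational(37146652, 19), Rational(-1, 1358098)), Rational(-298869, 4186480)) = Add(Rational(-18573326, 12901931), Rational(-298869, 4186480)) = Rational(-81612845048519, 54013676092880)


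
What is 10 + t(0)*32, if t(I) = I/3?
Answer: 10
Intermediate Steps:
t(I) = I/3 (t(I) = I*(⅓) = I/3)
10 + t(0)*32 = 10 + ((⅓)*0)*32 = 10 + 0*32 = 10 + 0 = 10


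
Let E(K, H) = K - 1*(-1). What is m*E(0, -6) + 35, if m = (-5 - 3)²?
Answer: 99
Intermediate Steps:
E(K, H) = 1 + K (E(K, H) = K + 1 = 1 + K)
m = 64 (m = (-8)² = 64)
m*E(0, -6) + 35 = 64*(1 + 0) + 35 = 64*1 + 35 = 64 + 35 = 99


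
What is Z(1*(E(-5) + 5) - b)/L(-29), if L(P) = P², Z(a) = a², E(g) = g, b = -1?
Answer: 1/841 ≈ 0.0011891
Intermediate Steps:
Z(1*(E(-5) + 5) - b)/L(-29) = (1*(-5 + 5) - 1*(-1))²/((-29)²) = (1*0 + 1)²/841 = (0 + 1)²*(1/841) = 1²*(1/841) = 1*(1/841) = 1/841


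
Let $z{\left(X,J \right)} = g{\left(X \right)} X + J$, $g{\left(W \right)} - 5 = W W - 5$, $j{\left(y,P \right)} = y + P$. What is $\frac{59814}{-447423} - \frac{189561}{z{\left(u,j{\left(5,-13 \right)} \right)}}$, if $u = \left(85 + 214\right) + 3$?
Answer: $- \frac{192478537967}{1369293349200} \approx -0.14057$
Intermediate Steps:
$j{\left(y,P \right)} = P + y$
$g{\left(W \right)} = W^{2}$ ($g{\left(W \right)} = 5 + \left(W W - 5\right) = 5 + \left(W^{2} - 5\right) = 5 + \left(-5 + W^{2}\right) = W^{2}$)
$u = 302$ ($u = 299 + 3 = 302$)
$z{\left(X,J \right)} = J + X^{3}$ ($z{\left(X,J \right)} = X^{2} X + J = X^{3} + J = J + X^{3}$)
$\frac{59814}{-447423} - \frac{189561}{z{\left(u,j{\left(5,-13 \right)} \right)}} = \frac{59814}{-447423} - \frac{189561}{\left(-13 + 5\right) + 302^{3}} = 59814 \left(- \frac{1}{447423}\right) - \frac{189561}{-8 + 27543608} = - \frac{19938}{149141} - \frac{189561}{27543600} = - \frac{19938}{149141} - \frac{63187}{9181200} = - \frac{192478537967}{1369293349200}$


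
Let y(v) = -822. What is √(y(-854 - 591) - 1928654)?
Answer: 2*I*√482369 ≈ 1389.1*I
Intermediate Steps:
√(y(-854 - 591) - 1928654) = √(-822 - 1928654) = √(-1929476) = 2*I*√482369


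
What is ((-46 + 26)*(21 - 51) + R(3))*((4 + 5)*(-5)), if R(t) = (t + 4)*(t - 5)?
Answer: -26370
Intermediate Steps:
R(t) = (-5 + t)*(4 + t) (R(t) = (4 + t)*(-5 + t) = (-5 + t)*(4 + t))
((-46 + 26)*(21 - 51) + R(3))*((4 + 5)*(-5)) = ((-46 + 26)*(21 - 51) + (-20 + 3² - 1*3))*((4 + 5)*(-5)) = (-20*(-30) + (-20 + 9 - 3))*(9*(-5)) = (600 - 14)*(-45) = 586*(-45) = -26370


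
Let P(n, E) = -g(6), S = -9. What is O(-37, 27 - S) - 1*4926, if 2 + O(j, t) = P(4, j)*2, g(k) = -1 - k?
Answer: -4914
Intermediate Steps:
P(n, E) = 7 (P(n, E) = -(-1 - 1*6) = -(-1 - 6) = -1*(-7) = 7)
O(j, t) = 12 (O(j, t) = -2 + 7*2 = -2 + 14 = 12)
O(-37, 27 - S) - 1*4926 = 12 - 1*4926 = 12 - 4926 = -4914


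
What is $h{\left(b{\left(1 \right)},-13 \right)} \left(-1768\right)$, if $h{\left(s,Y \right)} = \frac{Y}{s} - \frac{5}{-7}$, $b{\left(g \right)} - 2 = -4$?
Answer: $- \frac{89284}{7} \approx -12755.0$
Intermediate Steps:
$b{\left(g \right)} = -2$ ($b{\left(g \right)} = 2 - 4 = -2$)
$h{\left(s,Y \right)} = \frac{5}{7} + \frac{Y}{s}$ ($h{\left(s,Y \right)} = \frac{Y}{s} - - \frac{5}{7} = \frac{Y}{s} + \frac{5}{7} = \frac{5}{7} + \frac{Y}{s}$)
$h{\left(b{\left(1 \right)},-13 \right)} \left(-1768\right) = \left(\frac{5}{7} - \frac{13}{-2}\right) \left(-1768\right) = \left(\frac{5}{7} - - \frac{13}{2}\right) \left(-1768\right) = \left(\frac{5}{7} + \frac{13}{2}\right) \left(-1768\right) = \frac{101}{14} \left(-1768\right) = - \frac{89284}{7}$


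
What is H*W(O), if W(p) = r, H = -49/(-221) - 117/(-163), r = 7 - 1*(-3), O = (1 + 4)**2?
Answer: 338440/36023 ≈ 9.3951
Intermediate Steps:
O = 25 (O = 5**2 = 25)
r = 10 (r = 7 + 3 = 10)
H = 33844/36023 (H = -49*(-1/221) - 117*(-1/163) = 49/221 + 117/163 = 33844/36023 ≈ 0.93951)
W(p) = 10
H*W(O) = (33844/36023)*10 = 338440/36023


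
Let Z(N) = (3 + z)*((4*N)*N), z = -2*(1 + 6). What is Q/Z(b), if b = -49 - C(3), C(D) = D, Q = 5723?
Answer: -5723/118976 ≈ -0.048102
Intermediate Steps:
b = -52 (b = -49 - 1*3 = -49 - 3 = -52)
z = -14 (z = -2*7 = -14)
Z(N) = -44*N² (Z(N) = (3 - 14)*((4*N)*N) = -44*N²)
Q/Z(b) = 5723/((-44*(-52)²)) = 5723/((-44*2704)) = 5723/(-118976) = 5723*(-1/118976) = -5723/118976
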